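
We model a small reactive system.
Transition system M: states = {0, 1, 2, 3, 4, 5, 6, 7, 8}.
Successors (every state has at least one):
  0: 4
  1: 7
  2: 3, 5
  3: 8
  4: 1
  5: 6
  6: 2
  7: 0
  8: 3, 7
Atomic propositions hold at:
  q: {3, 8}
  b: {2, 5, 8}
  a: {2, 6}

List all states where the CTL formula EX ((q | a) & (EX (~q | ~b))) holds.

{3, 5, 6}

Sat(q | a) = {2, 3, 6, 8}
Sat(~q) = {0, 1, 2, 4, 5, 6, 7}
Sat(~b) = {0, 1, 3, 4, 6, 7}
Sat(~q | ~b) = {0, 1, 2, 3, 4, 5, 6, 7}
Sat(EX (~q | ~b)) = {s : some successor in {0, 1, 2, 3, 4, 5, 6, 7}} = {0, 1, 2, 4, 5, 6, 7, 8}
Sat((q | a) & (EX (~q | ~b))) = {2, 6, 8}
Sat(EX ((q | a) & (EX (~q | ~b)))) = {s : some successor in {2, 6, 8}} = {3, 5, 6}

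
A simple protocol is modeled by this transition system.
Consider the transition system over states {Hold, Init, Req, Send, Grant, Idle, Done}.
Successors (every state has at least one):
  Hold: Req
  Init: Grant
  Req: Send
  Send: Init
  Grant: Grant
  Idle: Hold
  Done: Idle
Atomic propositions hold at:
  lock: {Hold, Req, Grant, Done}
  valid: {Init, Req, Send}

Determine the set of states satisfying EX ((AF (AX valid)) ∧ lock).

{Hold, Idle}

Sat(AX valid) = {s : every successor in {Init, Req, Send}} = {Hold, Req, Send}
AF (AX valid): least fixpoint, start Z0 = {Hold, Req, Send}, add states with every successor in Z. Z1 = {Hold, Req, Send, Idle}; Z2 = {Hold, Req, Send, Idle, Done}; fixed.
Sat(AF (AX valid)) = {Hold, Req, Send, Idle, Done}
Sat((AF (AX valid)) ∧ lock) = {Hold, Req, Done}
Sat(EX ((AF (AX valid)) ∧ lock)) = {s : some successor in {Hold, Req, Done}} = {Hold, Idle}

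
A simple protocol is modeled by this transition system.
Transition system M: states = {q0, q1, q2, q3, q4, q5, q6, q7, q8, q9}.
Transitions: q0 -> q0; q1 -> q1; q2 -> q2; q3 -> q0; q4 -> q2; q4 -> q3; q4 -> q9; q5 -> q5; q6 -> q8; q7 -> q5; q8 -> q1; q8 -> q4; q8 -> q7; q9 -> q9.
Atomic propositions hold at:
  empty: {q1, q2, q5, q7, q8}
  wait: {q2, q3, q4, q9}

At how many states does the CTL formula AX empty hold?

5

Sat(AX empty) = {s : every successor in {q1, q2, q5, q7, q8}} = {q1, q2, q5, q6, q7}
|Sat(AX empty)| = |{q1, q2, q5, q6, q7}| = 5.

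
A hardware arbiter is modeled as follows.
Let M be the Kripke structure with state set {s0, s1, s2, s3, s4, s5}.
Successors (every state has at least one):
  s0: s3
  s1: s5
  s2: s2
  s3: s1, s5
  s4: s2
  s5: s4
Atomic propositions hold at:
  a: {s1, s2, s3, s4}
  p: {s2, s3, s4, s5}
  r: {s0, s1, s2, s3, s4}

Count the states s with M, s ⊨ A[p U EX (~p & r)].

Sat(~p) = {s0, s1}
Sat(~p & r) = {s0, s1}
Sat(EX (~p & r)) = {s : some successor in {s0, s1}} = {s3}
A[p U EX (~p & r)]: least fixpoint, start Z0 = Sat(EX (~p & r)) = {s3}, add states in Sat(p) with every successor in Z. Already a fixed point.
Sat(A[p U EX (~p & r)]) = {s3}
|Sat(A[p U EX (~p & r)])| = |{s3}| = 1.

1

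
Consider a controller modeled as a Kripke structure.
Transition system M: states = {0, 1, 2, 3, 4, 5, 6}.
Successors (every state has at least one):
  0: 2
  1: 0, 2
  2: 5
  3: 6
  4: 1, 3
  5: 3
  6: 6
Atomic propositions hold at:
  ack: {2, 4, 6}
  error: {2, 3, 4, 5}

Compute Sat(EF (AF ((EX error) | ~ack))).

Sat(EX error) = {s : some successor in {2, 3, 4, 5}} = {0, 1, 2, 4, 5}
Sat(~ack) = {0, 1, 3, 5}
Sat((EX error) | ~ack) = {0, 1, 2, 3, 4, 5}
AF ((EX error) | ~ack): least fixpoint, start Z0 = {0, 1, 2, 3, 4, 5}, add states with every successor in Z. Already a fixed point.
Sat(AF ((EX error) | ~ack)) = {0, 1, 2, 3, 4, 5}
EF (AF ((EX error) | ~ack)): least fixpoint, start Z0 = {0, 1, 2, 3, 4, 5}, add states with some successor in Z. Already a fixed point.
Sat(EF (AF ((EX error) | ~ack))) = {0, 1, 2, 3, 4, 5}

{0, 1, 2, 3, 4, 5}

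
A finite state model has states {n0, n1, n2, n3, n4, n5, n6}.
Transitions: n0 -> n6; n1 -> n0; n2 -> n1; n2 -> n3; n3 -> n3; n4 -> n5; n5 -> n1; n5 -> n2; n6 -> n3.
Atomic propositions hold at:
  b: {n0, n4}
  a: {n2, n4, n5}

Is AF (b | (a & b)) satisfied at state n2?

No

Sat(a & b) = {n4}
Sat(b | (a & b)) = {n0, n4}
AF (b | (a & b)): least fixpoint, start Z0 = {n0, n4}, add states with every successor in Z. Z1 = {n0, n1, n4}; fixed.
Sat(AF (b | (a & b))) = {n0, n1, n4}
n2 ∉ Sat(AF (b | (a & b))) = {n0, n1, n4}, so the formula does not hold at n2.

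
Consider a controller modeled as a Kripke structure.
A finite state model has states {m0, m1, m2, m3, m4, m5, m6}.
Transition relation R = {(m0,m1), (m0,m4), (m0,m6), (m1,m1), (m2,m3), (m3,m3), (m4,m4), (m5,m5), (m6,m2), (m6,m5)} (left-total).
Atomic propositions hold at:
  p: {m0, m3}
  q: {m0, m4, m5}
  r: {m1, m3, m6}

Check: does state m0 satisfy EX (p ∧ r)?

No

Sat(p ∧ r) = {m3}
Sat(EX (p ∧ r)) = {s : some successor in {m3}} = {m2, m3}
m0 ∉ Sat(EX (p ∧ r)) = {m2, m3}, so the formula does not hold at m0.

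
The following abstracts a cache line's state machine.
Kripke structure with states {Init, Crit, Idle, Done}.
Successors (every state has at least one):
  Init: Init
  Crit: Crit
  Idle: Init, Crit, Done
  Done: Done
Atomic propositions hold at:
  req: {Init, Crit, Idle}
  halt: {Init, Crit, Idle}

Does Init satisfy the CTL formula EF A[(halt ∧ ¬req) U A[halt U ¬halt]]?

Sat(¬req) = {Done}
Sat(halt ∧ ¬req) = ∅
Sat(¬halt) = {Done}
A[halt U ¬halt]: least fixpoint, start Z0 = Sat(¬halt) = {Done}, add states in Sat(halt) with every successor in Z. Already a fixed point.
Sat(A[halt U ¬halt]) = {Done}
A[(halt ∧ ¬req) U A[halt U ¬halt]]: least fixpoint, start Z0 = Sat(A[halt U ¬halt]) = {Done}, add states in Sat(halt ∧ ¬req) with every successor in Z. Already a fixed point.
Sat(A[(halt ∧ ¬req) U A[halt U ¬halt]]) = {Done}
EF A[(halt ∧ ¬req) U A[halt U ¬halt]]: least fixpoint, start Z0 = {Done}, add states with some successor in Z. Z1 = {Idle, Done}; fixed.
Sat(EF A[(halt ∧ ¬req) U A[halt U ¬halt]]) = {Idle, Done}
Init ∉ Sat(EF A[(halt ∧ ¬req) U A[halt U ¬halt]]) = {Idle, Done}, so the formula does not hold at Init.

No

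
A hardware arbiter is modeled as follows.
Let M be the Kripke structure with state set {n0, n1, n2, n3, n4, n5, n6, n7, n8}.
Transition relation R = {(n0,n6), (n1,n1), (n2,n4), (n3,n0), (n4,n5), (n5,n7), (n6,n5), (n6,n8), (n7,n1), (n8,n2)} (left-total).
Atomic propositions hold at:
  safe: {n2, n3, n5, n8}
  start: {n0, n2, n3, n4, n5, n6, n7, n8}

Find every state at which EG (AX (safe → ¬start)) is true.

{n1, n5, n7}

Sat(¬start) = {n1}
Sat(safe → ¬start) = {n0, n1, n4, n6, n7}
Sat(AX (safe → ¬start)) = {s : every successor in {n0, n1, n4, n6, n7}} = {n0, n1, n2, n3, n5, n7}
EG (AX (safe → ¬start)): greatest fixpoint, start Z0 = {n0, n1, n2, n3, n5, n7}, keep only states in Sat with some successor in Z. Z1 = {n1, n3, n5, n7}; Z2 = {n1, n5, n7}; fixed.
Sat(EG (AX (safe → ¬start))) = {n1, n5, n7}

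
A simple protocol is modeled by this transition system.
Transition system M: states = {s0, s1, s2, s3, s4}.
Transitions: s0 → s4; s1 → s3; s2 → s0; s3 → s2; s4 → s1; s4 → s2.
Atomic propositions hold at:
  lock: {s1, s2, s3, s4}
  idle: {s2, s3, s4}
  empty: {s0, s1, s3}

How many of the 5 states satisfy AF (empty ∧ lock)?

Sat(empty ∧ lock) = {s1, s3}
AF (empty ∧ lock): least fixpoint, start Z0 = {s1, s3}, add states with every successor in Z. Already a fixed point.
Sat(AF (empty ∧ lock)) = {s1, s3}
|Sat(AF (empty ∧ lock))| = |{s1, s3}| = 2.

2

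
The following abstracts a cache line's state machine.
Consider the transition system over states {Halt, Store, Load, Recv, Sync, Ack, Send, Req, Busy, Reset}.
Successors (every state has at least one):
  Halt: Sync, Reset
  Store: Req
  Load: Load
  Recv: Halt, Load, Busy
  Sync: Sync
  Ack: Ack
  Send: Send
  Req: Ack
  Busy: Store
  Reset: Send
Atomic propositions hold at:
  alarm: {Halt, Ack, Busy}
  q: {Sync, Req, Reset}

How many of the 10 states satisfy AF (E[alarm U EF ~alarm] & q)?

Sat(~alarm) = {Store, Load, Recv, Sync, Send, Req, Reset}
EF ~alarm: least fixpoint, start Z0 = {Store, Load, Recv, Sync, Send, Req, Reset}, add states with some successor in Z. Z1 = {Halt, Store, Load, Recv, Sync, Send, Req, Busy, Reset}; fixed.
Sat(EF ~alarm) = {Halt, Store, Load, Recv, Sync, Send, Req, Busy, Reset}
E[alarm U EF ~alarm]: least fixpoint, start Z0 = Sat(EF ~alarm) = {Halt, Store, Load, Recv, Sync, Send, Req, Busy, Reset}, add states in Sat(alarm) with some successor in Z. Already a fixed point.
Sat(E[alarm U EF ~alarm]) = {Halt, Store, Load, Recv, Sync, Send, Req, Busy, Reset}
Sat(E[alarm U EF ~alarm] & q) = {Sync, Req, Reset}
AF (E[alarm U EF ~alarm] & q): least fixpoint, start Z0 = {Sync, Req, Reset}, add states with every successor in Z. Z1 = {Halt, Store, Sync, Req, Reset}; Z2 = {Halt, Store, Sync, Req, Busy, Reset}; fixed.
Sat(AF (E[alarm U EF ~alarm] & q)) = {Halt, Store, Sync, Req, Busy, Reset}
|Sat(AF (E[alarm U EF ~alarm] & q))| = |{Halt, Store, Sync, Req, Busy, Reset}| = 6.

6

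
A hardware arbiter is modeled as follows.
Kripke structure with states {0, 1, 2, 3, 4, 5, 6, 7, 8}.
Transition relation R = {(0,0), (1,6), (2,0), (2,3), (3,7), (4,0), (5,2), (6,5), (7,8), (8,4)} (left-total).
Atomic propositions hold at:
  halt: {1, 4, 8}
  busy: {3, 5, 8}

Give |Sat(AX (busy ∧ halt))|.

Sat(busy ∧ halt) = {8}
Sat(AX (busy ∧ halt)) = {s : every successor in {8}} = {7}
|Sat(AX (busy ∧ halt))| = |{7}| = 1.

1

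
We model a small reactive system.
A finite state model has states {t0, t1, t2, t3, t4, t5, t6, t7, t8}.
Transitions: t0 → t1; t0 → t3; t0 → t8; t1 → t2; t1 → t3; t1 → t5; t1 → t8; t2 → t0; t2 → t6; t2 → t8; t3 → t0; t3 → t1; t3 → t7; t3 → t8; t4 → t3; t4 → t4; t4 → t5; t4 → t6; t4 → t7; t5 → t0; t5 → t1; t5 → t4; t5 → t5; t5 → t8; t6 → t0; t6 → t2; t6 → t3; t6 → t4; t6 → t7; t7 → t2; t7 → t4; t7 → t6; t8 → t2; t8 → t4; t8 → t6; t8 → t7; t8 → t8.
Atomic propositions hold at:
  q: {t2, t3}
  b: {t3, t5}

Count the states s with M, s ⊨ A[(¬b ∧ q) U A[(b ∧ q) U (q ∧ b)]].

1

Sat(¬b) = {t0, t1, t2, t4, t6, t7, t8}
Sat(¬b ∧ q) = {t2}
Sat(b ∧ q) = {t3}
Sat(q ∧ b) = {t3}
A[(b ∧ q) U (q ∧ b)]: least fixpoint, start Z0 = Sat((q ∧ b)) = {t3}, add states in Sat(b ∧ q) with every successor in Z. Already a fixed point.
Sat(A[(b ∧ q) U (q ∧ b)]) = {t3}
A[(¬b ∧ q) U A[(b ∧ q) U (q ∧ b)]]: least fixpoint, start Z0 = Sat(A[(b ∧ q) U (q ∧ b)]) = {t3}, add states in Sat(¬b ∧ q) with every successor in Z. Already a fixed point.
Sat(A[(¬b ∧ q) U A[(b ∧ q) U (q ∧ b)]]) = {t3}
|Sat(A[(¬b ∧ q) U A[(b ∧ q) U (q ∧ b)]])| = |{t3}| = 1.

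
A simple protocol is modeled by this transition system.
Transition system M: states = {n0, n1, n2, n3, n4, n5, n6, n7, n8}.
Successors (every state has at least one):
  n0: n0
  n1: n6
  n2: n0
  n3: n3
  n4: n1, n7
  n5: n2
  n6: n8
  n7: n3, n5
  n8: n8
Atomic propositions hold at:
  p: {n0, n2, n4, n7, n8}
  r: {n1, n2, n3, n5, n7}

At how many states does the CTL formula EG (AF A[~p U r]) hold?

Sat(~p) = {n1, n3, n5, n6}
A[~p U r]: least fixpoint, start Z0 = Sat(r) = {n1, n2, n3, n5, n7}, add states in Sat(~p) with every successor in Z. Already a fixed point.
Sat(A[~p U r]) = {n1, n2, n3, n5, n7}
AF A[~p U r]: least fixpoint, start Z0 = {n1, n2, n3, n5, n7}, add states with every successor in Z. Z1 = {n1, n2, n3, n4, n5, n7}; fixed.
Sat(AF A[~p U r]) = {n1, n2, n3, n4, n5, n7}
EG (AF A[~p U r]): greatest fixpoint, start Z0 = {n1, n2, n3, n4, n5, n7}, keep only states in Sat with some successor in Z. Z1 = {n3, n4, n5, n7}; Z2 = {n3, n4, n7}; fixed.
Sat(EG (AF A[~p U r])) = {n3, n4, n7}
|Sat(EG (AF A[~p U r]))| = |{n3, n4, n7}| = 3.

3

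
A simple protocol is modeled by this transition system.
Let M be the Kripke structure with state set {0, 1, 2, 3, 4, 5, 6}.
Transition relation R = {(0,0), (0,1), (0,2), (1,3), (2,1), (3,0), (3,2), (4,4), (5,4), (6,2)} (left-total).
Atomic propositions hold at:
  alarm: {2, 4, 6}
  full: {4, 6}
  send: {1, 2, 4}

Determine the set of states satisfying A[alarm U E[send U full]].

E[send U full]: least fixpoint, start Z0 = Sat(full) = {4, 6}, add states in Sat(send) with some successor in Z. Already a fixed point.
Sat(E[send U full]) = {4, 6}
A[alarm U E[send U full]]: least fixpoint, start Z0 = Sat(E[send U full]) = {4, 6}, add states in Sat(alarm) with every successor in Z. Already a fixed point.
Sat(A[alarm U E[send U full]]) = {4, 6}

{4, 6}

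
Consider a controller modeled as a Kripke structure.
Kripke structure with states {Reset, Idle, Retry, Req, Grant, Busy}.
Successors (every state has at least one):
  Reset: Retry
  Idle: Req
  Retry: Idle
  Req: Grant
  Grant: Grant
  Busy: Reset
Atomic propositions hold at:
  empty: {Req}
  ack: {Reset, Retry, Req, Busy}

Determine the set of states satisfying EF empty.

EF empty: least fixpoint, start Z0 = {Req}, add states with some successor in Z. Z1 = {Idle, Req}; Z2 = {Idle, Retry, Req}; Z3 = {Reset, Idle, Retry, Req}; Z4 = {Reset, Idle, Retry, Req, Busy}; fixed.
Sat(EF empty) = {Reset, Idle, Retry, Req, Busy}

{Reset, Idle, Retry, Req, Busy}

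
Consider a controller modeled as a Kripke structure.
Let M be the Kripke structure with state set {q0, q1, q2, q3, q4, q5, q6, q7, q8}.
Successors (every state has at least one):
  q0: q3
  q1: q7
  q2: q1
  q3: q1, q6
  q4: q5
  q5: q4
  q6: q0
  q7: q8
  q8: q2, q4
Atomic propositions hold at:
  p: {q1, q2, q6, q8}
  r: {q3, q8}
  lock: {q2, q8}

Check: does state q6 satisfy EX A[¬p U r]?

Yes

Sat(¬p) = {q0, q3, q4, q5, q7}
A[¬p U r]: least fixpoint, start Z0 = Sat(r) = {q3, q8}, add states in Sat(¬p) with every successor in Z. Z1 = {q0, q3, q7, q8}; fixed.
Sat(A[¬p U r]) = {q0, q3, q7, q8}
Sat(EX A[¬p U r]) = {s : some successor in {q0, q3, q7, q8}} = {q0, q1, q6, q7}
q6 ∈ Sat(EX A[¬p U r]) = {q0, q1, q6, q7}, so the formula holds at q6.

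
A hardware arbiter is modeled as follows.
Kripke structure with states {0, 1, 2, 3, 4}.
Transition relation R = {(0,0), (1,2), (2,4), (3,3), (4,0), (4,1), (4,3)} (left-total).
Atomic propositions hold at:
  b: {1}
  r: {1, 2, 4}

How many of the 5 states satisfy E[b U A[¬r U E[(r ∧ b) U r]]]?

Sat(¬r) = {0, 3}
Sat(r ∧ b) = {1}
E[(r ∧ b) U r]: least fixpoint, start Z0 = Sat(r) = {1, 2, 4}, add states in Sat(r ∧ b) with some successor in Z. Already a fixed point.
Sat(E[(r ∧ b) U r]) = {1, 2, 4}
A[¬r U E[(r ∧ b) U r]]: least fixpoint, start Z0 = Sat(E[(r ∧ b) U r]) = {1, 2, 4}, add states in Sat(¬r) with every successor in Z. Already a fixed point.
Sat(A[¬r U E[(r ∧ b) U r]]) = {1, 2, 4}
E[b U A[¬r U E[(r ∧ b) U r]]]: least fixpoint, start Z0 = Sat(A[¬r U E[(r ∧ b) U r]]) = {1, 2, 4}, add states in Sat(b) with some successor in Z. Already a fixed point.
Sat(E[b U A[¬r U E[(r ∧ b) U r]]]) = {1, 2, 4}
|Sat(E[b U A[¬r U E[(r ∧ b) U r]]])| = |{1, 2, 4}| = 3.

3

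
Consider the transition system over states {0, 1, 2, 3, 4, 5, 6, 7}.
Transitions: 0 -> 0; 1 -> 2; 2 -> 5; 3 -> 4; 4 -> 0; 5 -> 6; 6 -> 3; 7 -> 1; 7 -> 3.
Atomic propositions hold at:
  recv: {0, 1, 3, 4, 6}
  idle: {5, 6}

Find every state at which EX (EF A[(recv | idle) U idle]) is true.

{1, 2, 5, 7}

Sat(recv | idle) = {0, 1, 3, 4, 5, 6}
A[(recv | idle) U idle]: least fixpoint, start Z0 = Sat(idle) = {5, 6}, add states in Sat(recv | idle) with every successor in Z. Already a fixed point.
Sat(A[(recv | idle) U idle]) = {5, 6}
EF A[(recv | idle) U idle]: least fixpoint, start Z0 = {5, 6}, add states with some successor in Z. Z1 = {2, 5, 6}; Z2 = {1, 2, 5, 6}; Z3 = {1, 2, 5, 6, 7}; fixed.
Sat(EF A[(recv | idle) U idle]) = {1, 2, 5, 6, 7}
Sat(EX (EF A[(recv | idle) U idle])) = {s : some successor in {1, 2, 5, 6, 7}} = {1, 2, 5, 7}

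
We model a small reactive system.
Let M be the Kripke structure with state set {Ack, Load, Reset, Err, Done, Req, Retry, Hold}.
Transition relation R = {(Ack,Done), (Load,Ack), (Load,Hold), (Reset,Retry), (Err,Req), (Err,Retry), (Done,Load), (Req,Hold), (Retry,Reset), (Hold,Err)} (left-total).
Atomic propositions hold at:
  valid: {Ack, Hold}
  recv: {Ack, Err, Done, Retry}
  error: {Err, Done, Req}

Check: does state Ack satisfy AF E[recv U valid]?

Yes

E[recv U valid]: least fixpoint, start Z0 = Sat(valid) = {Ack, Hold}, add states in Sat(recv) with some successor in Z. Already a fixed point.
Sat(E[recv U valid]) = {Ack, Hold}
AF E[recv U valid]: least fixpoint, start Z0 = {Ack, Hold}, add states with every successor in Z. Z1 = {Ack, Load, Req, Hold}; Z2 = {Ack, Load, Done, Req, Hold}; fixed.
Sat(AF E[recv U valid]) = {Ack, Load, Done, Req, Hold}
Ack ∈ Sat(AF E[recv U valid]) = {Ack, Load, Done, Req, Hold}, so the formula holds at Ack.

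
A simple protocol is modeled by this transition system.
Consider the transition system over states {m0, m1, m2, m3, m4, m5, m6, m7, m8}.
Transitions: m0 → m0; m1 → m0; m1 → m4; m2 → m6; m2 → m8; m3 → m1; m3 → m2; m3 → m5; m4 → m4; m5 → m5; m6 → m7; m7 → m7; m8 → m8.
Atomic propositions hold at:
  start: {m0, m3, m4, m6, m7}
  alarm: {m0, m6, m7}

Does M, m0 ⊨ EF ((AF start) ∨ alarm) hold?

Yes

AF start: least fixpoint, start Z0 = {m0, m3, m4, m6, m7}, add states with every successor in Z. Z1 = {m0, m1, m3, m4, m6, m7}; fixed.
Sat(AF start) = {m0, m1, m3, m4, m6, m7}
Sat((AF start) ∨ alarm) = {m0, m1, m3, m4, m6, m7}
EF ((AF start) ∨ alarm): least fixpoint, start Z0 = {m0, m1, m3, m4, m6, m7}, add states with some successor in Z. Z1 = {m0, m1, m2, m3, m4, m6, m7}; fixed.
Sat(EF ((AF start) ∨ alarm)) = {m0, m1, m2, m3, m4, m6, m7}
m0 ∈ Sat(EF ((AF start) ∨ alarm)) = {m0, m1, m2, m3, m4, m6, m7}, so the formula holds at m0.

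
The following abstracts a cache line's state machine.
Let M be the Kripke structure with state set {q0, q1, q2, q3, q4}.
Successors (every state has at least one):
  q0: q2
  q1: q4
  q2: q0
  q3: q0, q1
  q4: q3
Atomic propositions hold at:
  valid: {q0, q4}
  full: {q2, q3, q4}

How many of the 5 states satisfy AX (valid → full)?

3

Sat(valid → full) = {q1, q2, q3, q4}
Sat(AX (valid → full)) = {s : every successor in {q1, q2, q3, q4}} = {q0, q1, q4}
|Sat(AX (valid → full))| = |{q0, q1, q4}| = 3.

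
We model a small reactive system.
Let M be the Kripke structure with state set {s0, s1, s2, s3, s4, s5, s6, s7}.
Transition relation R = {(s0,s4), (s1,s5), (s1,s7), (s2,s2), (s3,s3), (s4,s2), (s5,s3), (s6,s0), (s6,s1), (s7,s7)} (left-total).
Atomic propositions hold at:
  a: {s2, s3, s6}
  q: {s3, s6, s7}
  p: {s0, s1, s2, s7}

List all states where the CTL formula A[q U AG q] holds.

{s3, s7}

AG q: greatest fixpoint, start Z0 = {s3, s6, s7}, keep only states in Sat with every successor in Z. Z1 = {s3, s7}; fixed.
Sat(AG q) = {s3, s7}
A[q U AG q]: least fixpoint, start Z0 = Sat(AG q) = {s3, s7}, add states in Sat(q) with every successor in Z. Already a fixed point.
Sat(A[q U AG q]) = {s3, s7}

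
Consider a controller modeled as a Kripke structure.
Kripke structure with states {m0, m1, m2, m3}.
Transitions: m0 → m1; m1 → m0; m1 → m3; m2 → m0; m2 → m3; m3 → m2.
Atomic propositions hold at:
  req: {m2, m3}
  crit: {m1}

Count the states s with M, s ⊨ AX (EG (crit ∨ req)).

Sat(crit ∨ req) = {m1, m2, m3}
EG (crit ∨ req): greatest fixpoint, start Z0 = {m1, m2, m3}, keep only states in Sat with some successor in Z. Already a fixed point.
Sat(EG (crit ∨ req)) = {m1, m2, m3}
Sat(AX (EG (crit ∨ req))) = {s : every successor in {m1, m2, m3}} = {m0, m3}
|Sat(AX (EG (crit ∨ req)))| = |{m0, m3}| = 2.

2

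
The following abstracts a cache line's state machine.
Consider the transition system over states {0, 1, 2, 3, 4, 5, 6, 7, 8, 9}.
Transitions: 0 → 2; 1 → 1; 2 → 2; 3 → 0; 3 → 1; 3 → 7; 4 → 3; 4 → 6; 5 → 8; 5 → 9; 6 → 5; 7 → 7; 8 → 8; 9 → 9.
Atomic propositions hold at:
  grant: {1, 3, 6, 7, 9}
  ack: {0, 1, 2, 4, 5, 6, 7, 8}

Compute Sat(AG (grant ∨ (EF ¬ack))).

Sat(¬ack) = {3, 9}
EF ¬ack: least fixpoint, start Z0 = {3, 9}, add states with some successor in Z. Z1 = {3, 4, 5, 9}; Z2 = {3, 4, 5, 6, 9}; fixed.
Sat(EF ¬ack) = {3, 4, 5, 6, 9}
Sat(grant ∨ (EF ¬ack)) = {1, 3, 4, 5, 6, 7, 9}
AG (grant ∨ (EF ¬ack)): greatest fixpoint, start Z0 = {1, 3, 4, 5, 6, 7, 9}, keep only states in Sat with every successor in Z. Z1 = {1, 4, 6, 7, 9}; Z2 = {1, 7, 9}; fixed.
Sat(AG (grant ∨ (EF ¬ack))) = {1, 7, 9}

{1, 7, 9}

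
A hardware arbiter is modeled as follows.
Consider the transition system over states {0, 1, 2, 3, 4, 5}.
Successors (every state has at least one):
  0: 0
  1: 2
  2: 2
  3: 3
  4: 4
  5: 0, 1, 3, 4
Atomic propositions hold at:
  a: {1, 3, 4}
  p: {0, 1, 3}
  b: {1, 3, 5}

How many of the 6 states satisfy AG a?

AG a: greatest fixpoint, start Z0 = {1, 3, 4}, keep only states in Sat with every successor in Z. Z1 = {3, 4}; fixed.
Sat(AG a) = {3, 4}
|Sat(AG a)| = |{3, 4}| = 2.

2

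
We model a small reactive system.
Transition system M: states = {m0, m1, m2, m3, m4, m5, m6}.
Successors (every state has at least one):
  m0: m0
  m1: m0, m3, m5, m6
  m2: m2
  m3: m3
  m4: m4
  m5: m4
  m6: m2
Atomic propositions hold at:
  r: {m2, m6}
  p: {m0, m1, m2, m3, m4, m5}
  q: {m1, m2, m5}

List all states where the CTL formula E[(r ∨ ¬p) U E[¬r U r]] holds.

{m1, m2, m6}

Sat(¬p) = {m6}
Sat(r ∨ ¬p) = {m2, m6}
Sat(¬r) = {m0, m1, m3, m4, m5}
E[¬r U r]: least fixpoint, start Z0 = Sat(r) = {m2, m6}, add states in Sat(¬r) with some successor in Z. Z1 = {m1, m2, m6}; fixed.
Sat(E[¬r U r]) = {m1, m2, m6}
E[(r ∨ ¬p) U E[¬r U r]]: least fixpoint, start Z0 = Sat(E[¬r U r]) = {m1, m2, m6}, add states in Sat(r ∨ ¬p) with some successor in Z. Already a fixed point.
Sat(E[(r ∨ ¬p) U E[¬r U r]]) = {m1, m2, m6}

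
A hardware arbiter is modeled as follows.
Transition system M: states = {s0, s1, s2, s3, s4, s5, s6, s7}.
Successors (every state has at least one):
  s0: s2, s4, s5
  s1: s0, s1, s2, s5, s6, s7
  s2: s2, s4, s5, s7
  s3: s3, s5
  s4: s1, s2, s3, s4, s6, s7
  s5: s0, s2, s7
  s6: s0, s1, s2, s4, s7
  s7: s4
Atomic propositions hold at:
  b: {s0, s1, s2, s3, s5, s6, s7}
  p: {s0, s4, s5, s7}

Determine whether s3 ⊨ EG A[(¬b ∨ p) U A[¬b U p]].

Sat(¬b) = {s4}
Sat(¬b ∨ p) = {s0, s4, s5, s7}
A[¬b U p]: least fixpoint, start Z0 = Sat(p) = {s0, s4, s5, s7}, add states in Sat(¬b) with every successor in Z. Already a fixed point.
Sat(A[¬b U p]) = {s0, s4, s5, s7}
A[(¬b ∨ p) U A[¬b U p]]: least fixpoint, start Z0 = Sat(A[¬b U p]) = {s0, s4, s5, s7}, add states in Sat(¬b ∨ p) with every successor in Z. Already a fixed point.
Sat(A[(¬b ∨ p) U A[¬b U p]]) = {s0, s4, s5, s7}
EG A[(¬b ∨ p) U A[¬b U p]]: greatest fixpoint, start Z0 = {s0, s4, s5, s7}, keep only states in Sat with some successor in Z. Already a fixed point.
Sat(EG A[(¬b ∨ p) U A[¬b U p]]) = {s0, s4, s5, s7}
s3 ∉ Sat(EG A[(¬b ∨ p) U A[¬b U p]]) = {s0, s4, s5, s7}, so the formula does not hold at s3.

No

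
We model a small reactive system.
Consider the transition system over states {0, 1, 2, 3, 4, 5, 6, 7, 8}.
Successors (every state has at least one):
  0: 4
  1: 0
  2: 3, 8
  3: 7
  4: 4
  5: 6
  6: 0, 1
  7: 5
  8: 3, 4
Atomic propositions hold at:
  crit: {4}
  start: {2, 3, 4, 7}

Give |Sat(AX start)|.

4

Sat(AX start) = {s : every successor in {2, 3, 4, 7}} = {0, 3, 4, 8}
|Sat(AX start)| = |{0, 3, 4, 8}| = 4.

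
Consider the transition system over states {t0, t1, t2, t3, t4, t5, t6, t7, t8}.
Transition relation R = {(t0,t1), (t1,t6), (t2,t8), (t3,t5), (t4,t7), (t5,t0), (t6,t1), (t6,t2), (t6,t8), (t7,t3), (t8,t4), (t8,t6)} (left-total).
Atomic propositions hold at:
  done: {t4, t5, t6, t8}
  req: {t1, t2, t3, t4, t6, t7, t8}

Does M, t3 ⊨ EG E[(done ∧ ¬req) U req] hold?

No

Sat(¬req) = {t0, t5}
Sat(done ∧ ¬req) = {t5}
E[(done ∧ ¬req) U req]: least fixpoint, start Z0 = Sat(req) = {t1, t2, t3, t4, t6, t7, t8}, add states in Sat(done ∧ ¬req) with some successor in Z. Already a fixed point.
Sat(E[(done ∧ ¬req) U req]) = {t1, t2, t3, t4, t6, t7, t8}
EG E[(done ∧ ¬req) U req]: greatest fixpoint, start Z0 = {t1, t2, t3, t4, t6, t7, t8}, keep only states in Sat with some successor in Z. Z1 = {t1, t2, t4, t6, t7, t8}; Z2 = {t1, t2, t4, t6, t8}; Z3 = {t1, t2, t6, t8}; fixed.
Sat(EG E[(done ∧ ¬req) U req]) = {t1, t2, t6, t8}
t3 ∉ Sat(EG E[(done ∧ ¬req) U req]) = {t1, t2, t6, t8}, so the formula does not hold at t3.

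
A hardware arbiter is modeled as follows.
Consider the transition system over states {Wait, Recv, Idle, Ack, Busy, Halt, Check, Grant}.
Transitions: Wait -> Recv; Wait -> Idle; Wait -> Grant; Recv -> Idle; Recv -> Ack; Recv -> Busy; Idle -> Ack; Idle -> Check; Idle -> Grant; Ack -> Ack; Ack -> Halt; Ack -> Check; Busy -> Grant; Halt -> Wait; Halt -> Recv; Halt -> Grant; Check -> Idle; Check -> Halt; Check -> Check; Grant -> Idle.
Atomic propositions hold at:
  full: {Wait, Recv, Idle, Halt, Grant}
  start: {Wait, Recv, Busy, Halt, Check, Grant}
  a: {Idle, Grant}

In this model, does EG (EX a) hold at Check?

Sat(EX a) = {s : some successor in {Idle, Grant}} = {Wait, Recv, Idle, Busy, Halt, Check, Grant}
EG (EX a): greatest fixpoint, start Z0 = {Wait, Recv, Idle, Busy, Halt, Check, Grant}, keep only states in Sat with some successor in Z. Already a fixed point.
Sat(EG (EX a)) = {Wait, Recv, Idle, Busy, Halt, Check, Grant}
Check ∈ Sat(EG (EX a)) = {Wait, Recv, Idle, Busy, Halt, Check, Grant}, so the formula holds at Check.

Yes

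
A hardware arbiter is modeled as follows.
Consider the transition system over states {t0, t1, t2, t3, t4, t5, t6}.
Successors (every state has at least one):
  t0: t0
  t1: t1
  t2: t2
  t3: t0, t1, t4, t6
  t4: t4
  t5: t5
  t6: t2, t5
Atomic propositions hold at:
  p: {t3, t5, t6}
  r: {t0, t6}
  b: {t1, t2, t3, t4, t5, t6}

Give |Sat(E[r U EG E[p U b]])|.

6

E[p U b]: least fixpoint, start Z0 = Sat(b) = {t1, t2, t3, t4, t5, t6}, add states in Sat(p) with some successor in Z. Already a fixed point.
Sat(E[p U b]) = {t1, t2, t3, t4, t5, t6}
EG E[p U b]: greatest fixpoint, start Z0 = {t1, t2, t3, t4, t5, t6}, keep only states in Sat with some successor in Z. Already a fixed point.
Sat(EG E[p U b]) = {t1, t2, t3, t4, t5, t6}
E[r U EG E[p U b]]: least fixpoint, start Z0 = Sat(EG E[p U b]) = {t1, t2, t3, t4, t5, t6}, add states in Sat(r) with some successor in Z. Already a fixed point.
Sat(E[r U EG E[p U b]]) = {t1, t2, t3, t4, t5, t6}
|Sat(E[r U EG E[p U b]])| = |{t1, t2, t3, t4, t5, t6}| = 6.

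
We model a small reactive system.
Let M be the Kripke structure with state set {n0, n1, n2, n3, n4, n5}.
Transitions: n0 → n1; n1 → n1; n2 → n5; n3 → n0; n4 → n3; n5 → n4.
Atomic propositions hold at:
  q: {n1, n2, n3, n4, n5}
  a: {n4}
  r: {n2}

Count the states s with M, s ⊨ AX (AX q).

5

Sat(AX q) = {s : every successor in {n1, n2, n3, n4, n5}} = {n0, n1, n2, n4, n5}
Sat(AX (AX q)) = {s : every successor in {n0, n1, n2, n4, n5}} = {n0, n1, n2, n3, n5}
|Sat(AX (AX q))| = |{n0, n1, n2, n3, n5}| = 5.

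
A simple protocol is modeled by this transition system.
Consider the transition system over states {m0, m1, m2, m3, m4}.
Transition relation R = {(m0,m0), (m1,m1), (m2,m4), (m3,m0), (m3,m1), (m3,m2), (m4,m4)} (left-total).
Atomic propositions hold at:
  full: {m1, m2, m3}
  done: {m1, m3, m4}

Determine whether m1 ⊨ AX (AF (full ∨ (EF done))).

Yes

EF done: least fixpoint, start Z0 = {m1, m3, m4}, add states with some successor in Z. Z1 = {m1, m2, m3, m4}; fixed.
Sat(EF done) = {m1, m2, m3, m4}
Sat(full ∨ (EF done)) = {m1, m2, m3, m4}
AF (full ∨ (EF done)): least fixpoint, start Z0 = {m1, m2, m3, m4}, add states with every successor in Z. Already a fixed point.
Sat(AF (full ∨ (EF done))) = {m1, m2, m3, m4}
Sat(AX (AF (full ∨ (EF done)))) = {s : every successor in {m1, m2, m3, m4}} = {m1, m2, m4}
m1 ∈ Sat(AX (AF (full ∨ (EF done)))) = {m1, m2, m4}, so the formula holds at m1.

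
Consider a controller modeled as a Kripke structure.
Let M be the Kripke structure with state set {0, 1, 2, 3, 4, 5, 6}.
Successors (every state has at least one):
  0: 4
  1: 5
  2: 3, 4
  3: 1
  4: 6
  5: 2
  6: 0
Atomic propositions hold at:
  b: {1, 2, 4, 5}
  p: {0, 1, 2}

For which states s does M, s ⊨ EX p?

Sat(EX p) = {s : some successor in {0, 1, 2}} = {3, 5, 6}

{3, 5, 6}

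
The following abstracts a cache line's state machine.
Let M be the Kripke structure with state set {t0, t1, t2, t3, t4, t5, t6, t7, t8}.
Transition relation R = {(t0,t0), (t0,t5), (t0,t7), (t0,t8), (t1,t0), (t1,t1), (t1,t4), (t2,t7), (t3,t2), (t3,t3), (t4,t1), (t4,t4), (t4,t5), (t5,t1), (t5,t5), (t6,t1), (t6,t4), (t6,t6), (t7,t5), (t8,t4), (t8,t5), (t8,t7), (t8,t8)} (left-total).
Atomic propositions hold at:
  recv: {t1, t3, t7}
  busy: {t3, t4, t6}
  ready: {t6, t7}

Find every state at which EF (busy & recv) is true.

{t3}

Sat(busy & recv) = {t3}
EF (busy & recv): least fixpoint, start Z0 = {t3}, add states with some successor in Z. Already a fixed point.
Sat(EF (busy & recv)) = {t3}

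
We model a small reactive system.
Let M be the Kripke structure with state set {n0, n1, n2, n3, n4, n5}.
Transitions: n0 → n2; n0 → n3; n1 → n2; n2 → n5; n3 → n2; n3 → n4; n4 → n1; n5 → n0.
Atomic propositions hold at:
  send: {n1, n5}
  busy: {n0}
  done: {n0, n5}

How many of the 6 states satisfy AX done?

2

Sat(AX done) = {s : every successor in {n0, n5}} = {n2, n5}
|Sat(AX done)| = |{n2, n5}| = 2.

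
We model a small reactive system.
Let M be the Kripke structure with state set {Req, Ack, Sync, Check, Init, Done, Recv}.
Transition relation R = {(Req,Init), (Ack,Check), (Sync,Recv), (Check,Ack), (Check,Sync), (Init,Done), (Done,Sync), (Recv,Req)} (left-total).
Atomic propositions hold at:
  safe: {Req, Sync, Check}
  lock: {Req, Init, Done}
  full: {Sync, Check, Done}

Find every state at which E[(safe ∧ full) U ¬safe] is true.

{Ack, Sync, Check, Init, Done, Recv}

Sat(safe ∧ full) = {Sync, Check}
Sat(¬safe) = {Ack, Init, Done, Recv}
E[(safe ∧ full) U ¬safe]: least fixpoint, start Z0 = Sat(¬safe) = {Ack, Init, Done, Recv}, add states in Sat(safe ∧ full) with some successor in Z. Z1 = {Ack, Sync, Check, Init, Done, Recv}; fixed.
Sat(E[(safe ∧ full) U ¬safe]) = {Ack, Sync, Check, Init, Done, Recv}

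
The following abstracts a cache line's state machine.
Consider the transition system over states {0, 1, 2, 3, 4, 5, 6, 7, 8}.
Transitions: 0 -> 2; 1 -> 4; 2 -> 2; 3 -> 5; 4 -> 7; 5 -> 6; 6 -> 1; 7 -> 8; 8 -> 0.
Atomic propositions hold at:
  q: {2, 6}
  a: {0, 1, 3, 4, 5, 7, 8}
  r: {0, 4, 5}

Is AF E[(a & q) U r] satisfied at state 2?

Sat(a & q) = ∅
E[(a & q) U r]: least fixpoint, start Z0 = Sat(r) = {0, 4, 5}, add states in Sat(a & q) with some successor in Z. Already a fixed point.
Sat(E[(a & q) U r]) = {0, 4, 5}
AF E[(a & q) U r]: least fixpoint, start Z0 = {0, 4, 5}, add states with every successor in Z. Z1 = {0, 1, 3, 4, 5, 8}; Z2 = {0, 1, 3, 4, 5, 6, 7, 8}; fixed.
Sat(AF E[(a & q) U r]) = {0, 1, 3, 4, 5, 6, 7, 8}
2 ∉ Sat(AF E[(a & q) U r]) = {0, 1, 3, 4, 5, 6, 7, 8}, so the formula does not hold at 2.

No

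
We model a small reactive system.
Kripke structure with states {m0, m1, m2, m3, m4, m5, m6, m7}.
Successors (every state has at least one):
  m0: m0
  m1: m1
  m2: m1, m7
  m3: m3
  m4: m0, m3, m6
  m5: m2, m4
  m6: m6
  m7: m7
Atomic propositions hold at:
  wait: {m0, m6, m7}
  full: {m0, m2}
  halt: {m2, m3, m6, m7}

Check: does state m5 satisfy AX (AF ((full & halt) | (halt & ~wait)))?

No

Sat(full & halt) = {m2}
Sat(~wait) = {m1, m2, m3, m4, m5}
Sat(halt & ~wait) = {m2, m3}
Sat((full & halt) | (halt & ~wait)) = {m2, m3}
AF ((full & halt) | (halt & ~wait)): least fixpoint, start Z0 = {m2, m3}, add states with every successor in Z. Already a fixed point.
Sat(AF ((full & halt) | (halt & ~wait))) = {m2, m3}
Sat(AX (AF ((full & halt) | (halt & ~wait)))) = {s : every successor in {m2, m3}} = {m3}
m5 ∉ Sat(AX (AF ((full & halt) | (halt & ~wait)))) = {m3}, so the formula does not hold at m5.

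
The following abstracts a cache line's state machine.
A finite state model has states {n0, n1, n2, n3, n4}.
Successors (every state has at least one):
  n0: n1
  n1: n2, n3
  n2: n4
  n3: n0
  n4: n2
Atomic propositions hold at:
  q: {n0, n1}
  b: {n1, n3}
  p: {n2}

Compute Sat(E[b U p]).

{n1, n2}

E[b U p]: least fixpoint, start Z0 = Sat(p) = {n2}, add states in Sat(b) with some successor in Z. Z1 = {n1, n2}; fixed.
Sat(E[b U p]) = {n1, n2}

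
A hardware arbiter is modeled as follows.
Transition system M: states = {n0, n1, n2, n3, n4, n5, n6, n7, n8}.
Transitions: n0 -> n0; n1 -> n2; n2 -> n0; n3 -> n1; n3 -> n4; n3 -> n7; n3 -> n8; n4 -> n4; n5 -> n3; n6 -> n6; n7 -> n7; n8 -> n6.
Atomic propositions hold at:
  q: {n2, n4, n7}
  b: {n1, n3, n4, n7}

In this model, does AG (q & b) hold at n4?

Yes

Sat(q & b) = {n4, n7}
AG (q & b): greatest fixpoint, start Z0 = {n4, n7}, keep only states in Sat with every successor in Z. Already a fixed point.
Sat(AG (q & b)) = {n4, n7}
n4 ∈ Sat(AG (q & b)) = {n4, n7}, so the formula holds at n4.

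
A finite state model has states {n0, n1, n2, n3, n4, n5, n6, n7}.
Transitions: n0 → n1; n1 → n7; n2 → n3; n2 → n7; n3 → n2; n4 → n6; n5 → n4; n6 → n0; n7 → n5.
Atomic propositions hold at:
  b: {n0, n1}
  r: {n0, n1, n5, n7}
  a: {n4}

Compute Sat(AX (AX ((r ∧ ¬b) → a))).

{n4, n5, n6, n7}

Sat(¬b) = {n2, n3, n4, n5, n6, n7}
Sat(r ∧ ¬b) = {n5, n7}
Sat((r ∧ ¬b) → a) = {n0, n1, n2, n3, n4, n6}
Sat(AX ((r ∧ ¬b) → a)) = {s : every successor in {n0, n1, n2, n3, n4, n6}} = {n0, n3, n4, n5, n6}
Sat(AX (AX ((r ∧ ¬b) → a))) = {s : every successor in {n0, n3, n4, n5, n6}} = {n4, n5, n6, n7}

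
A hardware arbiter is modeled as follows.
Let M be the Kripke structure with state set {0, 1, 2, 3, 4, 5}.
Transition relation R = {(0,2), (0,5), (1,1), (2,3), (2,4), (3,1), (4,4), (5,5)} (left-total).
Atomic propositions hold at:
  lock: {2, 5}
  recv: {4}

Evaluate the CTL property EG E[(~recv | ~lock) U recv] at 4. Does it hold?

Yes

Sat(~recv) = {0, 1, 2, 3, 5}
Sat(~lock) = {0, 1, 3, 4}
Sat(~recv | ~lock) = {0, 1, 2, 3, 4, 5}
E[(~recv | ~lock) U recv]: least fixpoint, start Z0 = Sat(recv) = {4}, add states in Sat(~recv | ~lock) with some successor in Z. Z1 = {2, 4}; Z2 = {0, 2, 4}; fixed.
Sat(E[(~recv | ~lock) U recv]) = {0, 2, 4}
EG E[(~recv | ~lock) U recv]: greatest fixpoint, start Z0 = {0, 2, 4}, keep only states in Sat with some successor in Z. Already a fixed point.
Sat(EG E[(~recv | ~lock) U recv]) = {0, 2, 4}
4 ∈ Sat(EG E[(~recv | ~lock) U recv]) = {0, 2, 4}, so the formula holds at 4.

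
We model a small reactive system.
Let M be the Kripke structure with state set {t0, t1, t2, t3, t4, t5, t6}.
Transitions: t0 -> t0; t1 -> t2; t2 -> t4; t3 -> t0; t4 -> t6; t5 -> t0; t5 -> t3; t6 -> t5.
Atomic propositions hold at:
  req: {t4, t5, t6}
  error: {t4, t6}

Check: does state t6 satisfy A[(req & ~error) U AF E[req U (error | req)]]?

Yes

Sat(~error) = {t0, t1, t2, t3, t5}
Sat(req & ~error) = {t5}
Sat(error | req) = {t4, t5, t6}
E[req U (error | req)]: least fixpoint, start Z0 = Sat((error | req)) = {t4, t5, t6}, add states in Sat(req) with some successor in Z. Already a fixed point.
Sat(E[req U (error | req)]) = {t4, t5, t6}
AF E[req U (error | req)]: least fixpoint, start Z0 = {t4, t5, t6}, add states with every successor in Z. Z1 = {t2, t4, t5, t6}; Z2 = {t1, t2, t4, t5, t6}; fixed.
Sat(AF E[req U (error | req)]) = {t1, t2, t4, t5, t6}
A[(req & ~error) U AF E[req U (error | req)]]: least fixpoint, start Z0 = Sat(AF E[req U (error | req)]) = {t1, t2, t4, t5, t6}, add states in Sat(req & ~error) with every successor in Z. Already a fixed point.
Sat(A[(req & ~error) U AF E[req U (error | req)]]) = {t1, t2, t4, t5, t6}
t6 ∈ Sat(A[(req & ~error) U AF E[req U (error | req)]]) = {t1, t2, t4, t5, t6}, so the formula holds at t6.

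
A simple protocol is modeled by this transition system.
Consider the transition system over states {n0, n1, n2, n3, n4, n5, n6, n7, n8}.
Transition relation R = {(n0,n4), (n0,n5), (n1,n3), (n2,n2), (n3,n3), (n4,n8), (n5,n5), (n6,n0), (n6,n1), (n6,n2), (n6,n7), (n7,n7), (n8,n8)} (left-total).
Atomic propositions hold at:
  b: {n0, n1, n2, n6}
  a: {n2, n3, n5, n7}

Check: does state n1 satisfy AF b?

AF b: least fixpoint, start Z0 = {n0, n1, n2, n6}, add states with every successor in Z. Already a fixed point.
Sat(AF b) = {n0, n1, n2, n6}
n1 ∈ Sat(AF b) = {n0, n1, n2, n6}, so the formula holds at n1.

Yes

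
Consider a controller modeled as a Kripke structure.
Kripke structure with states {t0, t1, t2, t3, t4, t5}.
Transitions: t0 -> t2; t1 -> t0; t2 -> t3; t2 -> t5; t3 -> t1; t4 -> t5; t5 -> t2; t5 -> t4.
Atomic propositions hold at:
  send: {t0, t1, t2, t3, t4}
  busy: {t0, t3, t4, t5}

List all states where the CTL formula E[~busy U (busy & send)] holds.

{t0, t1, t2, t3, t4}

Sat(~busy) = {t1, t2}
Sat(busy & send) = {t0, t3, t4}
E[~busy U (busy & send)]: least fixpoint, start Z0 = Sat((busy & send)) = {t0, t3, t4}, add states in Sat(~busy) with some successor in Z. Z1 = {t0, t1, t2, t3, t4}; fixed.
Sat(E[~busy U (busy & send)]) = {t0, t1, t2, t3, t4}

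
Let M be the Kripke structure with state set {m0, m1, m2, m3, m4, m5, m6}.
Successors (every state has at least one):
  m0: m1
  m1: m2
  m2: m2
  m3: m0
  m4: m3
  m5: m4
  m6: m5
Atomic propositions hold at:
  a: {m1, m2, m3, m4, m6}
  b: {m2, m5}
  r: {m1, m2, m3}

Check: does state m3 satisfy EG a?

No

EG a: greatest fixpoint, start Z0 = {m1, m2, m3, m4, m6}, keep only states in Sat with some successor in Z. Z1 = {m1, m2, m4}; Z2 = {m1, m2}; fixed.
Sat(EG a) = {m1, m2}
m3 ∉ Sat(EG a) = {m1, m2}, so the formula does not hold at m3.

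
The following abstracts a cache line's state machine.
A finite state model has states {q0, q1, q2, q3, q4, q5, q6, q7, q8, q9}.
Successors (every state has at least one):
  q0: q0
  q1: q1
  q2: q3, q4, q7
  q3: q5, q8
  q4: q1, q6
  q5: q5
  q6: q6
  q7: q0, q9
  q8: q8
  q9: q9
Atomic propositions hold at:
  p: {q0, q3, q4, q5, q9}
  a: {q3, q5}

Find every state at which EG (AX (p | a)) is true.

Sat(p | a) = {q0, q3, q4, q5, q9}
Sat(AX (p | a)) = {s : every successor in {q0, q3, q4, q5, q9}} = {q0, q5, q7, q9}
EG (AX (p | a)): greatest fixpoint, start Z0 = {q0, q5, q7, q9}, keep only states in Sat with some successor in Z. Already a fixed point.
Sat(EG (AX (p | a))) = {q0, q5, q7, q9}

{q0, q5, q7, q9}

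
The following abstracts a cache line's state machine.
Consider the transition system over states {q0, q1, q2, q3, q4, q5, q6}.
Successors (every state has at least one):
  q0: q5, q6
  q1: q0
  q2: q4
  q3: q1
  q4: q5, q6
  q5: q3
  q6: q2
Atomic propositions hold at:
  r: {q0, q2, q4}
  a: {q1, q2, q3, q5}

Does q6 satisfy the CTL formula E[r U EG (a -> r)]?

Sat(a -> r) = {q0, q2, q4, q6}
EG (a -> r): greatest fixpoint, start Z0 = {q0, q2, q4, q6}, keep only states in Sat with some successor in Z. Already a fixed point.
Sat(EG (a -> r)) = {q0, q2, q4, q6}
E[r U EG (a -> r)]: least fixpoint, start Z0 = Sat(EG (a -> r)) = {q0, q2, q4, q6}, add states in Sat(r) with some successor in Z. Already a fixed point.
Sat(E[r U EG (a -> r)]) = {q0, q2, q4, q6}
q6 ∈ Sat(E[r U EG (a -> r)]) = {q0, q2, q4, q6}, so the formula holds at q6.

Yes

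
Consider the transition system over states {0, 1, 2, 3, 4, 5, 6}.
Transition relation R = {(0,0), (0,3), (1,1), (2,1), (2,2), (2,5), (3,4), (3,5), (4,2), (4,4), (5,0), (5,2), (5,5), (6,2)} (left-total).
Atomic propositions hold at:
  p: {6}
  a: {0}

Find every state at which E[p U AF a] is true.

{0}

AF a: least fixpoint, start Z0 = {0}, add states with every successor in Z. Already a fixed point.
Sat(AF a) = {0}
E[p U AF a]: least fixpoint, start Z0 = Sat(AF a) = {0}, add states in Sat(p) with some successor in Z. Already a fixed point.
Sat(E[p U AF a]) = {0}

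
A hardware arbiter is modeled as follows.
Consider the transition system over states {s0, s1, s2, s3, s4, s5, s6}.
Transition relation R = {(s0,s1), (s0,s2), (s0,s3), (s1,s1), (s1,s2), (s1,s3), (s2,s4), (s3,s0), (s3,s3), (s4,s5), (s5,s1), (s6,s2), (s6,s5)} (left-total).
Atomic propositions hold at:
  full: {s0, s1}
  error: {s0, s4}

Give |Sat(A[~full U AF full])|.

6

Sat(~full) = {s2, s3, s4, s5, s6}
AF full: least fixpoint, start Z0 = {s0, s1}, add states with every successor in Z. Z1 = {s0, s1, s5}; Z2 = {s0, s1, s4, s5}; Z3 = {s0, s1, s2, s4, s5}; Z4 = {s0, s1, s2, s4, s5, s6}; fixed.
Sat(AF full) = {s0, s1, s2, s4, s5, s6}
A[~full U AF full]: least fixpoint, start Z0 = Sat(AF full) = {s0, s1, s2, s4, s5, s6}, add states in Sat(~full) with every successor in Z. Already a fixed point.
Sat(A[~full U AF full]) = {s0, s1, s2, s4, s5, s6}
|Sat(A[~full U AF full])| = |{s0, s1, s2, s4, s5, s6}| = 6.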